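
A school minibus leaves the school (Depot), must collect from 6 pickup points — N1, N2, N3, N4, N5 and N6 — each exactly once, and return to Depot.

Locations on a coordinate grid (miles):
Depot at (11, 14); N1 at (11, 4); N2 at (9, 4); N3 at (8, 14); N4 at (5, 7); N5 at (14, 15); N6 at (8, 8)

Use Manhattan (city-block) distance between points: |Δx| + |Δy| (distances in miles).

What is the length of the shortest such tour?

With 6 stops there are 6!/2 = 360 distinct round trips (a route and its reverse cost the same).
Depot → N1 → N2 → N3 → N4 → N5 → N6 → Depot: 10+2+11+10+17+13+9 = 72
Depot → N1 → N2 → N3 → N4 → N6 → N5 → Depot: 10+2+11+10+4+13+4 = 54
Depot → N1 → N2 → N3 → N5 → N4 → N6 → Depot: 10+2+11+7+17+4+9 = 60
Depot → N1 → N2 → N3 → N5 → N6 → N4 → Depot: 10+2+11+7+13+4+13 = 60
Depot → N1 → N2 → N3 → N6 → N4 → N5 → Depot: 10+2+11+6+4+17+4 = 54
Depot → N1 → N2 → N3 → N6 → N5 → N4 → Depot: 10+2+11+6+13+17+13 = 72
Depot → N1 → N2 → N4 → N3 → N5 → N6 → Depot: 10+2+7+10+7+13+9 = 58
Depot → N1 → N2 → N4 → N3 → N6 → N5 → Depot: 10+2+7+10+6+13+4 = 52
… (352 more)
Depot → N1 → N2 → N4 → N6 → N3 → N5 → Depot: 10+2+7+4+6+7+4 = 40  ← best
The minimum is 40.
One optimal route: Depot → N1 → N2 → N4 → N6 → N3 → N5 → Depot (or its reverse).

Shortest round trip = 40 miles.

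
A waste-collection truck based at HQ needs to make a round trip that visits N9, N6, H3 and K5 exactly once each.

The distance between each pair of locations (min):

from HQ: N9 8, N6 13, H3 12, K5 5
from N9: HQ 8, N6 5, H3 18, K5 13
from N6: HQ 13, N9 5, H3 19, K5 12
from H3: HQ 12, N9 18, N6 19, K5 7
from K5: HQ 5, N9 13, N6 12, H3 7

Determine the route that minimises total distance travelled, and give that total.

Shortest round trip = 44 min.

HQ → N9 → N6 → H3 → K5 → HQ: 8+5+19+7+5 = 44
HQ → N9 → N6 → K5 → H3 → HQ: 8+5+12+7+12 = 44
HQ → N9 → H3 → N6 → K5 → HQ: 8+18+19+12+5 = 62
HQ → N9 → H3 → K5 → N6 → HQ: 8+18+7+12+13 = 58
HQ → N9 → K5 → N6 → H3 → HQ: 8+13+12+19+12 = 64
HQ → N9 → K5 → H3 → N6 → HQ: 8+13+7+19+13 = 60
HQ → N6 → N9 → H3 → K5 → HQ: 13+5+18+7+5 = 48
HQ → N6 → N9 → K5 → H3 → HQ: 13+5+13+7+12 = 50
HQ → N6 → H3 → N9 → K5 → HQ: 13+19+18+13+5 = 68
HQ → N6 → K5 → N9 → H3 → HQ: 13+12+13+18+12 = 68
HQ → H3 → N9 → N6 → K5 → HQ: 12+18+5+12+5 = 52
HQ → H3 → N6 → N9 → K5 → HQ: 12+19+5+13+5 = 54
The minimum is 44.
One optimal route: HQ → N9 → N6 → H3 → K5 → HQ (or its reverse).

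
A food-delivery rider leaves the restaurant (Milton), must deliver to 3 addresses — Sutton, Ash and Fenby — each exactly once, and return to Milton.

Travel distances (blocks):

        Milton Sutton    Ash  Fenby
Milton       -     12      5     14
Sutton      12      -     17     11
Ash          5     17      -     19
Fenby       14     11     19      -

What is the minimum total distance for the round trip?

Shortest round trip = 47 blocks.

There are 3 distinct closed tours to check (reversals are equivalent).
Milton-Sutton-Ash-Fenby-Milton: 12+17+19+14 = 62
Milton-Sutton-Fenby-Ash-Milton: 12+11+19+5 = 47
Milton-Ash-Sutton-Fenby-Milton: 5+17+11+14 = 47
The minimum is 47.
One optimal route: Milton → Sutton → Fenby → Ash → Milton (or its reverse).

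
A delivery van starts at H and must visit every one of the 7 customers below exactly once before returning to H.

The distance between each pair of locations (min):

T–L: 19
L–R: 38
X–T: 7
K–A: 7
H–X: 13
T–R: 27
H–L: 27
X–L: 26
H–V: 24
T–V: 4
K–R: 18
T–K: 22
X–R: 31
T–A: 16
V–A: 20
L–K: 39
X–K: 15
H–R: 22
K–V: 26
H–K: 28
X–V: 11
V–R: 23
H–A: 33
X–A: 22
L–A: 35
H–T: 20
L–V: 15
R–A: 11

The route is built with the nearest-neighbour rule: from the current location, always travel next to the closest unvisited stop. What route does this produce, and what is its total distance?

At H the remaining stops are X 13, T 20, R 22, V 24, L 27, K 28, A 33; go to X.
At X the remaining stops are T 7, V 11, K 15, A 22, L 26, R 31; go to T.
At T the remaining stops are V 4, A 16, L 19, K 22, R 27; go to V.
At V the remaining stops are L 15, A 20, R 23, K 26; go to L.
At L the remaining stops are A 35, R 38, K 39; go to A.
At A the remaining stops are K 7, R 11; go to K.
At K the remaining stops are R 18; go to R.
Return R→H: 22.
Total = 13 + 7 + 4 + 15 + 35 + 7 + 18 + 22 = 121.

121 min along H → X → T → V → L → A → K → R → H.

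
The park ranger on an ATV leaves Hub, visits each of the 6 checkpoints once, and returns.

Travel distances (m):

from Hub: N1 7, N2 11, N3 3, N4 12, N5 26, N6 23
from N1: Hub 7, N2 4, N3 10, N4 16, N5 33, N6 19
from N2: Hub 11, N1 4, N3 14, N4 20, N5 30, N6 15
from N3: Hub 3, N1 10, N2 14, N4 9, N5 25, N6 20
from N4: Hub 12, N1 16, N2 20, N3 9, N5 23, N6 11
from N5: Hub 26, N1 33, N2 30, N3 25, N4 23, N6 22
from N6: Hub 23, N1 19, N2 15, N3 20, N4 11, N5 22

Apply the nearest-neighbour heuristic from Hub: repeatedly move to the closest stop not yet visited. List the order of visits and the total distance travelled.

Hub → [N3:3 / N1:7 / N2:11 / N4:12 / N6:23 / N5:26] → N3 (3)
N3 → [N4:9 / N1:10 / N2:14 / N6:20 / N5:25] → N4 (9)
N4 → [N6:11 / N1:16 / N2:20 / N5:23] → N6 (11)
N6 → [N2:15 / N1:19 / N5:22] → N2 (15)
N2 → [N1:4 / N5:30] → N1 (4)
N1 → [N5:33] → N5 (33)
Return N5→Hub: 26.
Total = 3 + 9 + 11 + 15 + 4 + 33 + 26 = 101.

Total distance 101 m via the nearest-neighbour route Hub → N3 → N4 → N6 → N2 → N1 → N5 → Hub.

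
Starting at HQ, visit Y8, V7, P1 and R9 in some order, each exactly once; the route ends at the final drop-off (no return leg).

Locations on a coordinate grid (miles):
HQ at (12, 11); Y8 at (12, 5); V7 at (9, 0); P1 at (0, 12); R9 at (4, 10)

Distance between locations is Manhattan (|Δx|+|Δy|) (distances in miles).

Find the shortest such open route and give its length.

There are 4! = 24 possible orderings.
HQ → Y8 → V7 → P1 → R9: 6+8+21+6 = 41
HQ → Y8 → V7 → R9 → P1: 6+8+15+6 = 35
HQ → Y8 → P1 → V7 → R9: 6+19+21+15 = 61
HQ → Y8 → P1 → R9 → V7: 6+19+6+15 = 46
HQ → Y8 → R9 → V7 → P1: 6+13+15+21 = 55
HQ → Y8 → R9 → P1 → V7: 6+13+6+21 = 46
HQ → V7 → Y8 → P1 → R9: 14+8+19+6 = 47
HQ → V7 → Y8 → R9 → P1: 14+8+13+6 = 41
HQ → V7 → P1 → Y8 → R9: 14+21+19+13 = 67
HQ → V7 → P1 → R9 → Y8: 14+21+6+13 = 54
HQ → V7 → R9 → Y8 → P1: 14+15+13+19 = 61
HQ → V7 → R9 → P1 → Y8: 14+15+6+19 = 54
HQ → P1 → Y8 → V7 → R9: 13+19+8+15 = 55
HQ → P1 → Y8 → R9 → V7: 13+19+13+15 = 60
… (10 more)
The minimum is 35.
One shortest path: HQ → Y8 → V7 → R9 → P1.

Shortest open route: 35 miles.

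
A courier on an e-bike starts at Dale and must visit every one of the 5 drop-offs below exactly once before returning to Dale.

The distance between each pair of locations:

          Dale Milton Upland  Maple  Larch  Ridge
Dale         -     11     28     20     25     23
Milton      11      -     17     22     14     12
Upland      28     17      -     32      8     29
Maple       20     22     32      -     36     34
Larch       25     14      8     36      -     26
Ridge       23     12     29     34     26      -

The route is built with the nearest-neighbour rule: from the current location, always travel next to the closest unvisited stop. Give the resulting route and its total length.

From Dale: distances to unvisited — Milton=11, Maple=20, Ridge=23, Larch=25, Upland=28. Nearest is Milton (11).
From Milton: distances to unvisited — Ridge=12, Larch=14, Upland=17, Maple=22. Nearest is Ridge (12).
From Ridge: distances to unvisited — Larch=26, Upland=29, Maple=34. Nearest is Larch (26).
From Larch: distances to unvisited — Upland=8, Maple=36. Nearest is Upland (8).
From Upland: distances to unvisited — Maple=32. Nearest is Maple (32).
Return Maple→Dale: 20.
Total = 11 + 12 + 26 + 8 + 32 + 20 = 109.

Total distance 109 via the nearest-neighbour route Dale → Milton → Ridge → Larch → Upland → Maple → Dale.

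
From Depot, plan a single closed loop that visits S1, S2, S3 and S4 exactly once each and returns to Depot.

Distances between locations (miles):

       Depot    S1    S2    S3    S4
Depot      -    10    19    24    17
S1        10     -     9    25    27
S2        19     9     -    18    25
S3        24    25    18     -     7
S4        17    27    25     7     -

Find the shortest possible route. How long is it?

Minimum total distance: 61 miles.

With 4 stops there are 4!/2 = 12 distinct round trips (a route and its reverse cost the same).
Depot→S1→S2→S3→S4→Depot: 10+9+18+7+17 = 61
Depot→S1→S2→S4→S3→Depot: 10+9+25+7+24 = 75
Depot→S1→S3→S2→S4→Depot: 10+25+18+25+17 = 95
Depot→S1→S3→S4→S2→Depot: 10+25+7+25+19 = 86
Depot→S1→S4→S2→S3→Depot: 10+27+25+18+24 = 104
Depot→S1→S4→S3→S2→Depot: 10+27+7+18+19 = 81
Depot→S2→S1→S3→S4→Depot: 19+9+25+7+17 = 77
Depot→S2→S1→S4→S3→Depot: 19+9+27+7+24 = 86
Depot→S2→S3→S1→S4→Depot: 19+18+25+27+17 = 106
Depot→S2→S4→S1→S3→Depot: 19+25+27+25+24 = 120
Depot→S3→S1→S2→S4→Depot: 24+25+9+25+17 = 100
Depot→S3→S2→S1→S4→Depot: 24+18+9+27+17 = 95
The minimum is 61.
One optimal route: Depot → S1 → S2 → S3 → S4 → Depot (or its reverse).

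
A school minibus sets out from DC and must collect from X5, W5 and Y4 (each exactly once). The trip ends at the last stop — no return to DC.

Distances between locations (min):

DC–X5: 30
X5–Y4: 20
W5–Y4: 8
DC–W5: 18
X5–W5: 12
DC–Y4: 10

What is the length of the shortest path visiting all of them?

Minimum one-way distance = 30 min.

There are 3! = 6 possible orderings.
DC → X5 → W5 → Y4: 30+12+8 = 50
DC → X5 → Y4 → W5: 30+20+8 = 58
DC → W5 → X5 → Y4: 18+12+20 = 50
DC → W5 → Y4 → X5: 18+8+20 = 46
DC → Y4 → X5 → W5: 10+20+12 = 42
DC → Y4 → W5 → X5: 10+8+12 = 30
The minimum is 30.
One shortest path: DC → Y4 → W5 → X5.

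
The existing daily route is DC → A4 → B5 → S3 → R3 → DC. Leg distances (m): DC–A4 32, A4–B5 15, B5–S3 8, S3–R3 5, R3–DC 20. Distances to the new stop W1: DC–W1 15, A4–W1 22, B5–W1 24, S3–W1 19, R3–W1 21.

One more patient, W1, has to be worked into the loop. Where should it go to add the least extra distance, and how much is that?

Minimum extra distance: 5 m, inserting W1 between DC and A4.

Insertion cost between consecutive stops i–j is d(i,W1) + d(W1,j) − d(i,j):
  between DC and A4: 15 + 22 − 32 = 5
  between A4 and B5: 22 + 24 − 15 = 31
  between B5 and S3: 24 + 19 − 8 = 35
  between S3 and R3: 19 + 21 − 5 = 35
  between R3 and DC: 21 + 15 − 20 = 16
Cheapest insertion is between DC and A4, adding 5.
New total = 80 + 5 = 85.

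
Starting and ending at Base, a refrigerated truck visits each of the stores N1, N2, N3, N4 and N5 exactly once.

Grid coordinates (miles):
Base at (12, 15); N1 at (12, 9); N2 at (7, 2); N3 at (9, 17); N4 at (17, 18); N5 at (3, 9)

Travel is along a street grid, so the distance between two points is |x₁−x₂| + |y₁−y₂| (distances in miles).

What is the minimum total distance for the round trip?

Shortest round trip = 60 miles.

With 5 stops there are 5!/2 = 60 distinct round trips (a route and its reverse cost the same).
Base → N1 → N2 → N3 → N4 → N5 → Base: 6+12+17+9+23+15 = 82
Base → N1 → N2 → N3 → N5 → N4 → Base: 6+12+17+14+23+8 = 80
Base → N1 → N2 → N4 → N3 → N5 → Base: 6+12+26+9+14+15 = 82
Base → N1 → N2 → N4 → N5 → N3 → Base: 6+12+26+23+14+5 = 86
Base → N1 → N2 → N5 → N3 → N4 → Base: 6+12+11+14+9+8 = 60
Base → N1 → N2 → N5 → N4 → N3 → Base: 6+12+11+23+9+5 = 66
Base → N1 → N3 → N2 → N4 → N5 → Base: 6+11+17+26+23+15 = 98
Base → N1 → N3 → N2 → N5 → N4 → Base: 6+11+17+11+23+8 = 76
Base → N1 → N3 → N4 → N2 → N5 → Base: 6+11+9+26+11+15 = 78
Base → N1 → N3 → N4 → N5 → N2 → Base: 6+11+9+23+11+18 = 78
Base → N1 → N3 → N5 → N2 → N4 → Base: 6+11+14+11+26+8 = 76
Base → N1 → N3 → N5 → N4 → N2 → Base: 6+11+14+23+26+18 = 98
Base → N1 → N4 → N2 → N3 → N5 → Base: 6+14+26+17+14+15 = 92
Base → N1 → N4 → N2 → N5 → N3 → Base: 6+14+26+11+14+5 = 76
… (46 more)
The minimum is 60.
One optimal route: Base → N1 → N2 → N5 → N3 → N4 → Base (or its reverse).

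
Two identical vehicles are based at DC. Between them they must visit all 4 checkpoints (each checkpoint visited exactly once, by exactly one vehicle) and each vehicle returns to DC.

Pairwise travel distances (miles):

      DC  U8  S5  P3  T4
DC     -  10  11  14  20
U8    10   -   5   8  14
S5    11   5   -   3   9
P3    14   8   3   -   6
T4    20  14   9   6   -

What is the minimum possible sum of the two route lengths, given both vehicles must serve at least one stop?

60 miles — the smallest possible combined total.

Try each way of splitting the stops between the two vehicles (each non-empty) and, for each split, find the best tour for each vehicle:
  {U8} + {S5, P3, T4}: 20 + 40 = 60
  {S5} + {U8, P3, T4}: 22 + 44 = 66
  {U8, S5} + {P3, T4}: 26 + 40 = 66
  {P3} + {U8, S5, T4}: 28 + 44 = 72
  {U8, P3} + {S5, T4}: 32 + 40 = 72
  {S5, P3} + {U8, T4}: 28 + 44 = 72
  … (7 splits in total)
Best: vehicle 1 DC → U8 → DC = 20; vehicle 2 DC → S5 → P3 → T4 → DC = 40; combined 60.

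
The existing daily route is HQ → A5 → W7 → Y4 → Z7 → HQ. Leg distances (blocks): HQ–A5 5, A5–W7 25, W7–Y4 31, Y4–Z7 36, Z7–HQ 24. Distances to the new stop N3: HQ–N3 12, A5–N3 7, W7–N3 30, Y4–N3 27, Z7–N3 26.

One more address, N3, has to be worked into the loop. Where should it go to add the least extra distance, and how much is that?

Adding 12 blocks by placing N3 on the A5–W7 leg.

Insertion cost between consecutive stops i–j is d(i,N3) + d(N3,j) − d(i,j):
  between HQ and A5: 12 + 7 − 5 = 14
  between A5 and W7: 7 + 30 − 25 = 12
  between W7 and Y4: 30 + 27 − 31 = 26
  between Y4 and Z7: 27 + 26 − 36 = 17
  between Z7 and HQ: 26 + 12 − 24 = 14
Cheapest insertion is between A5 and W7, adding 12.
New total = 121 + 12 = 133.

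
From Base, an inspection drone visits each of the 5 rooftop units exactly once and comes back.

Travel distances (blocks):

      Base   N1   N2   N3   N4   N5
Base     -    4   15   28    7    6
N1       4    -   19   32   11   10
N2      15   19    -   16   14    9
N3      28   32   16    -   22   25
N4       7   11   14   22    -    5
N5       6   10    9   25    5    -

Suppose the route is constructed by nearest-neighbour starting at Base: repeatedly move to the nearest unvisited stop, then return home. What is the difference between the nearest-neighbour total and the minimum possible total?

From Base: N1=4, N5=6, N4=7, N2=15, N3=28 → choose N1 (4).
From N1: N5=10, N4=11, N2=19, N3=32 → choose N5 (10).
From N5: N4=5, N2=9, N3=25 → choose N4 (5).
From N4: N2=14, N3=22 → choose N2 (14).
From N2: N3=16 → choose N3 (16).
NN route Base → N1 → N5 → N4 → N2 → N3 → Base costs 77.
Optimal: Base → N1 → N4 → N3 → N2 → N5 → Base costs 68 (by enumerating all 60 distinct tours).
Excess = 77 − 68 = 9.

The nearest-neighbour route is 9 blocks longer than optimal.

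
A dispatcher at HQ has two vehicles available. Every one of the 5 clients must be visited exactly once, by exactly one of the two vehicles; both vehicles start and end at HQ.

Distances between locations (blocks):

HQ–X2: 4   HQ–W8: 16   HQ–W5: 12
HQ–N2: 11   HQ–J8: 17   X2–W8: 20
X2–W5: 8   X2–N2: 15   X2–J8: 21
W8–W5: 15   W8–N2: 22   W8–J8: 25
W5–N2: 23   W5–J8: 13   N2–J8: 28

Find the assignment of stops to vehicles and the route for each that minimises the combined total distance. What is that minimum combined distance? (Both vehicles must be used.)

86 blocks — the smallest possible combined total.

Check every non-empty split of the stops between the two vehicles; for each half take its own optimal tour:
  {X2} + {W8, W5, N2, J8}: 8 + 78 = 86
  {W8} + {X2, W5, N2, J8}: 32 + 64 = 96
  {X2, W8} + {W5, N2, J8}: 40 + 64 = 104
  {W5} + {X2, W8, N2, J8}: 24 + 83 = 107
  {X2, W5} + {W8, N2, J8}: 24 + 75 = 99
  {W8, W5} + {X2, N2, J8}: 43 + 64 = 107
  … (15 splits in total)
Best: vehicle 1 HQ → X2 → HQ = 8; vehicle 2 HQ → N2 → W8 → W5 → J8 → HQ = 78; combined 86.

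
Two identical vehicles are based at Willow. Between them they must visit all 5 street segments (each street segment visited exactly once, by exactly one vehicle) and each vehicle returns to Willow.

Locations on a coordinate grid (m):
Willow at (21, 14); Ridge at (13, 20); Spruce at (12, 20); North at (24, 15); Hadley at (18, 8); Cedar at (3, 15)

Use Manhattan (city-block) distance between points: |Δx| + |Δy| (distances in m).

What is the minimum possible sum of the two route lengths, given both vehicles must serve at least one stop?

Minimum combined distance: 68 m.

Try each way of splitting the stops between the two vehicles (each non-empty) and, for each split, find the best tour for each vehicle:
  {Ridge} + {Spruce, North, Hadley, Cedar}: 28 + 66 = 94
  {Spruce} + {Ridge, North, Hadley, Cedar}: 30 + 66 = 96
  {Ridge, Spruce} + {North, Hadley, Cedar}: 30 + 56 = 86
  {North} + {Ridge, Spruce, Hadley, Cedar}: 8 + 60 = 68
  {Ridge, North} + {Spruce, Hadley, Cedar}: 34 + 60 = 94
  {Spruce, North} + {Ridge, Hadley, Cedar}: 36 + 60 = 96
  … (15 splits in total)
Best: vehicle 1 Willow → North → Willow = 8; vehicle 2 Willow → Ridge → Spruce → Cedar → Hadley → Willow = 60; combined 68.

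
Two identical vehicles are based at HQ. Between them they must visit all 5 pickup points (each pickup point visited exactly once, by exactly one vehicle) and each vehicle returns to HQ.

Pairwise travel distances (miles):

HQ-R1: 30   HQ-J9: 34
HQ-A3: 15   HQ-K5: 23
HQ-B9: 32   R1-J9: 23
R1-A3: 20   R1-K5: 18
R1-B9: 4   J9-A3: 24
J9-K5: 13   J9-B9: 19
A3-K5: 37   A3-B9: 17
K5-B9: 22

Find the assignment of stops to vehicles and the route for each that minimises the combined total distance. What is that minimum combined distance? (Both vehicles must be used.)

Minimum combined distance: 119 miles.

Check every non-empty split of the stops between the two vehicles; for each half take its own optimal tour:
  {R1} + {J9, A3, K5, B9}: 60 + 87 = 147
  {J9} + {R1, A3, K5, B9}: 68 + 77 = 145
  {R1, J9} + {A3, K5, B9}: 87 + 77 = 164
  {A3} + {R1, J9, K5, B9}: 30 + 89 = 119
  {R1, A3} + {J9, K5, B9}: 65 + 87 = 152
  {J9, A3} + {R1, K5, B9}: 73 + 77 = 150
  … (15 splits in total)
Best: vehicle 1 HQ → A3 → HQ = 30; vehicle 2 HQ → R1 → B9 → J9 → K5 → HQ = 89; combined 119.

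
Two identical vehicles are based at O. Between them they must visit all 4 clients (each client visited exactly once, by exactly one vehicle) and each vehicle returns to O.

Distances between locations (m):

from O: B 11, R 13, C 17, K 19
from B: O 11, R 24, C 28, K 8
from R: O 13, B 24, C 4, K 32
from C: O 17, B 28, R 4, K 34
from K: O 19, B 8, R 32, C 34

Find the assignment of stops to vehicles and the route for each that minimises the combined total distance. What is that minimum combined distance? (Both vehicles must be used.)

72 m — the smallest possible combined total.

There are 2^3 − 1 = 7 ways to divide the 4 stops into two non-empty groups. For each, the best each vehicle can do is its own shortest tour through its group:
  {B} + {R, C, K}: 22 + 70 = 92
  {R} + {B, C, K}: 26 + 70 = 96
  {B, R} + {C, K}: 48 + 70 = 118
  {C} + {B, R, K}: 34 + 64 = 98
  {B, C} + {R, K}: 56 + 64 = 120
  {R, C} + {B, K}: 34 + 38 = 72
  … (7 splits in total)
Best: vehicle 1 O → R → C → O = 34; vehicle 2 O → B → K → O = 38; combined 72.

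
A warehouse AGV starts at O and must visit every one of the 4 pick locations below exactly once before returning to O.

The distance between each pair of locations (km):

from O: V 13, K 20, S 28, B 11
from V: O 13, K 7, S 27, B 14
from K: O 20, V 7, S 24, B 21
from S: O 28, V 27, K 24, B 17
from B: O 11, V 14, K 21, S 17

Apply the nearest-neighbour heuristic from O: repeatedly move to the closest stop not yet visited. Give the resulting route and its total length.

At O the remaining stops are B 11, V 13, K 20, S 28; go to B.
At B the remaining stops are V 14, S 17, K 21; go to V.
At V the remaining stops are K 7, S 27; go to K.
At K the remaining stops are S 24; go to S.
Return S→O: 28.
Total = 11 + 14 + 7 + 24 + 28 = 84.

Nearest-neighbour total = 84 km; route O → B → V → K → S → O.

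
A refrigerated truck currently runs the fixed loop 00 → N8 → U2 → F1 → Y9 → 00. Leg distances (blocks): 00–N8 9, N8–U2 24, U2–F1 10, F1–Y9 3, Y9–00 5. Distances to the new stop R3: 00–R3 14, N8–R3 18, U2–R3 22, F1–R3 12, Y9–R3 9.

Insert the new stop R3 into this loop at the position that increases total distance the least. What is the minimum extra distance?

+16 blocks — insert R3 between N8 and U2.

Insertion cost between consecutive stops i–j is d(i,R3) + d(R3,j) − d(i,j):
  between 00 and N8: 14 + 18 − 9 = 23
  between N8 and U2: 18 + 22 − 24 = 16
  between U2 and F1: 22 + 12 − 10 = 24
  between F1 and Y9: 12 + 9 − 3 = 18
  between Y9 and 00: 9 + 14 − 5 = 18
Cheapest insertion is between N8 and U2, adding 16.
New total = 51 + 16 = 67.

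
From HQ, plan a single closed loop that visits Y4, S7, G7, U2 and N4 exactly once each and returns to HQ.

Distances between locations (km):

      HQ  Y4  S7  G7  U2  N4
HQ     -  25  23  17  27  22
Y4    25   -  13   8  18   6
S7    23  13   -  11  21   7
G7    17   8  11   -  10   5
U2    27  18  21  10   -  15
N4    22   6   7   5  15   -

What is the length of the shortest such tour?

Minimum total distance: 81 km.

There are 60 distinct closed tours to check (reversals are equivalent).
HQ-Y4-S7-G7-U2-N4-HQ: 25+13+11+10+15+22 = 96
HQ-Y4-S7-G7-N4-U2-HQ: 25+13+11+5+15+27 = 96
HQ-Y4-S7-U2-G7-N4-HQ: 25+13+21+10+5+22 = 96
HQ-Y4-S7-U2-N4-G7-HQ: 25+13+21+15+5+17 = 96
HQ-Y4-S7-N4-G7-U2-HQ: 25+13+7+5+10+27 = 87
HQ-Y4-S7-N4-U2-G7-HQ: 25+13+7+15+10+17 = 87
HQ-Y4-G7-S7-U2-N4-HQ: 25+8+11+21+15+22 = 102
HQ-Y4-G7-S7-N4-U2-HQ: 25+8+11+7+15+27 = 93
HQ-Y4-G7-U2-S7-N4-HQ: 25+8+10+21+7+22 = 93
HQ-Y4-G7-U2-N4-S7-HQ: 25+8+10+15+7+23 = 88
HQ-Y4-G7-N4-S7-U2-HQ: 25+8+5+7+21+27 = 93
HQ-Y4-G7-N4-U2-S7-HQ: 25+8+5+15+21+23 = 97
HQ-Y4-U2-S7-G7-N4-HQ: 25+18+21+11+5+22 = 102
HQ-Y4-U2-S7-N4-G7-HQ: 25+18+21+7+5+17 = 93
… (46 more)
HQ-S7-N4-Y4-G7-U2-HQ: 23+7+6+8+10+27 = 81  ← best
The minimum is 81.
One optimal route: HQ → S7 → N4 → Y4 → G7 → U2 → HQ (or its reverse).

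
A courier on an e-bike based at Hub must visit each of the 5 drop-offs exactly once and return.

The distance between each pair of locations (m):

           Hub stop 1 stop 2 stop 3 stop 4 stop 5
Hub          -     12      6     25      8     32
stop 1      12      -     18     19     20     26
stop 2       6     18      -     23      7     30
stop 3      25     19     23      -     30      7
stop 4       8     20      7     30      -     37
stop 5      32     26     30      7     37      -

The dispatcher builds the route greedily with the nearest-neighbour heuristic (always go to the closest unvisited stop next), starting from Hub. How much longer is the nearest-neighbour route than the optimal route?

From Hub: stop 2=6, stop 4=8, stop 1=12, stop 3=25, stop 5=32 → choose stop 2 (6).
From stop 2: stop 4=7, stop 1=18, stop 3=23, stop 5=30 → choose stop 4 (7).
From stop 4: stop 1=20, stop 3=30, stop 5=37 → choose stop 1 (20).
From stop 1: stop 3=19, stop 5=26 → choose stop 3 (19).
From stop 3: stop 5=7 → choose stop 5 (7).
NN route Hub → stop 2 → stop 4 → stop 1 → stop 3 → stop 5 → Hub costs 91.
Optimal: Hub → stop 1 → stop 3 → stop 5 → stop 2 → stop 4 → Hub costs 83 (by enumerating all 60 distinct tours).
Excess = 91 − 83 = 8.

Excess over optimum: 8 m.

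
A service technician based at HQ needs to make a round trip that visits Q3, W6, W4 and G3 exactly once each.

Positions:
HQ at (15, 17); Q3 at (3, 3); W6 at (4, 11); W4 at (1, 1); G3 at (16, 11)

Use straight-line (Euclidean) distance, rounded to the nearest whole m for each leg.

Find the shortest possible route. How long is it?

Shortest round trip = 47 m.

With 4 stops there are 4!/2 = 12 distinct round trips (a route and its reverse cost the same).
HQ - Q3 - W6 - W4 - G3 - HQ: 18+8+10+18+6 = 60
HQ - Q3 - W6 - G3 - W4 - HQ: 18+8+12+18+21 = 77
HQ - Q3 - W4 - W6 - G3 - HQ: 18+3+10+12+6 = 49
HQ - Q3 - W4 - G3 - W6 - HQ: 18+3+18+12+13 = 64
HQ - Q3 - G3 - W6 - W4 - HQ: 18+15+12+10+21 = 76
HQ - Q3 - G3 - W4 - W6 - HQ: 18+15+18+10+13 = 74
HQ - W6 - Q3 - W4 - G3 - HQ: 13+8+3+18+6 = 48
HQ - W6 - Q3 - G3 - W4 - HQ: 13+8+15+18+21 = 75
HQ - W6 - W4 - Q3 - G3 - HQ: 13+10+3+15+6 = 47
HQ - W6 - G3 - Q3 - W4 - HQ: 13+12+15+3+21 = 64
HQ - W4 - Q3 - W6 - G3 - HQ: 21+3+8+12+6 = 50
HQ - W4 - W6 - Q3 - G3 - HQ: 21+10+8+15+6 = 60
The minimum is 47.
One optimal route: HQ → W6 → W4 → Q3 → G3 → HQ (or its reverse).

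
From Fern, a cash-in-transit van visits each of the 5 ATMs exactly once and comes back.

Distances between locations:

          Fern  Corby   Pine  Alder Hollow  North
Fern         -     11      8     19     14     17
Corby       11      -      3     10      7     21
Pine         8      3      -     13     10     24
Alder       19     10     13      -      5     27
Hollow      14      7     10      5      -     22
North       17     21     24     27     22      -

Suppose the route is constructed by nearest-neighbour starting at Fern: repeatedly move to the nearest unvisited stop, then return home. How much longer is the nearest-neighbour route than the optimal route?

Fern: Pine=8, Corby=11, Hollow=14, North=17, Alder=19 ⇒ Pine
Pine: Corby=3, Hollow=10, Alder=13, North=24 ⇒ Corby
Corby: Hollow=7, Alder=10, North=21 ⇒ Hollow
Hollow: Alder=5, North=22 ⇒ Alder
Alder: North=27 ⇒ North
NN route Fern → Pine → Corby → Hollow → Alder → North → Fern costs 67.
Optimal: Fern → Pine → Corby → Alder → Hollow → North → Fern costs 65 (by enumerating all 60 distinct tours).
Excess = 67 − 65 = 2.

2 longer than the optimal tour.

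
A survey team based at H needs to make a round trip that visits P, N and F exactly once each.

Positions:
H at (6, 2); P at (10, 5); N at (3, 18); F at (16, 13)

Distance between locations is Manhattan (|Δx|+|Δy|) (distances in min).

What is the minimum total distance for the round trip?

With 3 stops there are 3!/2 = 3 distinct round trips (a route and its reverse cost the same).
H-P-N-F-H: 7+20+18+21 = 66
H-P-F-N-H: 7+14+18+19 = 58
H-N-P-F-H: 19+20+14+21 = 74
The minimum is 58.
One optimal route: H → P → F → N → H (or its reverse).

58 min — the shortest possible round trip.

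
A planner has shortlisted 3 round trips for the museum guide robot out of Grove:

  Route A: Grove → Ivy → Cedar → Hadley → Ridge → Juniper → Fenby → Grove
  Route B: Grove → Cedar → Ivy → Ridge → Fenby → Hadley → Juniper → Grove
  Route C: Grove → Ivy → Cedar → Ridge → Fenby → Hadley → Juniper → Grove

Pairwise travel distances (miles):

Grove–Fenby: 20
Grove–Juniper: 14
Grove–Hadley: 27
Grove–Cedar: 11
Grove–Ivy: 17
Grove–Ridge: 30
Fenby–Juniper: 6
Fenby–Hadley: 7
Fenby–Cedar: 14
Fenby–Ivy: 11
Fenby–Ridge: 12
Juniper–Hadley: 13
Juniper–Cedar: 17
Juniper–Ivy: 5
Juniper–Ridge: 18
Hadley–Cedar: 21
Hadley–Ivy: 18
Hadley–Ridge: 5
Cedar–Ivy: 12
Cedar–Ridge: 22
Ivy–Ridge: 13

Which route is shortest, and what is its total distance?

Shortest is Route B, total 82 miles.

Route A: 17 + 12 + 21 + 5 + 18 + 6 + 20 = 99
Route B: 11 + 12 + 13 + 12 + 7 + 13 + 14 = 82
Route C: 17 + 12 + 22 + 12 + 7 + 13 + 14 = 97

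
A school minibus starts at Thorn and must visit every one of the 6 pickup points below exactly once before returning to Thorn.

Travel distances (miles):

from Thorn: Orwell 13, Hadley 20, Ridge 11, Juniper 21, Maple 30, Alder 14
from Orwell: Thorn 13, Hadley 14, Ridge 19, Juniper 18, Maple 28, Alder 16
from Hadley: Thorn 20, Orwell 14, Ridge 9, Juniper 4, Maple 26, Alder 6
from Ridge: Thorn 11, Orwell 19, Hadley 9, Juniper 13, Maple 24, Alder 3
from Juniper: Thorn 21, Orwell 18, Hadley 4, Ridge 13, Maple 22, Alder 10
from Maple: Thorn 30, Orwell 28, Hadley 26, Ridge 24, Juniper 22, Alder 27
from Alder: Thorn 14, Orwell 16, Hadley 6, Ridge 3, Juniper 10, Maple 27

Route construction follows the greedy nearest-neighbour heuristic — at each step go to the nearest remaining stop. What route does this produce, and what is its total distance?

100 miles along Thorn → Ridge → Alder → Hadley → Juniper → Orwell → Maple → Thorn.

From Thorn: distances to unvisited — Ridge=11, Orwell=13, Alder=14, Hadley=20, Juniper=21, Maple=30. Nearest is Ridge (11).
From Ridge: distances to unvisited — Alder=3, Hadley=9, Juniper=13, Orwell=19, Maple=24. Nearest is Alder (3).
From Alder: distances to unvisited — Hadley=6, Juniper=10, Orwell=16, Maple=27. Nearest is Hadley (6).
From Hadley: distances to unvisited — Juniper=4, Orwell=14, Maple=26. Nearest is Juniper (4).
From Juniper: distances to unvisited — Orwell=18, Maple=22. Nearest is Orwell (18).
From Orwell: distances to unvisited — Maple=28. Nearest is Maple (28).
Return Maple→Thorn: 30.
Total = 11 + 3 + 6 + 4 + 18 + 28 + 30 = 100.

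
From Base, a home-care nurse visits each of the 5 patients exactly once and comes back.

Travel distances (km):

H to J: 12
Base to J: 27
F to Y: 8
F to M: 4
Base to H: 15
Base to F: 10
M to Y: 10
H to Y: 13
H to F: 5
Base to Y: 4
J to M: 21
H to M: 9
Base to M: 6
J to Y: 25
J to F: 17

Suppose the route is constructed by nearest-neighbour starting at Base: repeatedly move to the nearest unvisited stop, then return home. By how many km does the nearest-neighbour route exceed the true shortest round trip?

From Base: Y=4, M=6, F=10, H=15, J=27 → choose Y (4).
From Y: F=8, M=10, H=13, J=25 → choose F (8).
From F: M=4, H=5, J=17 → choose M (4).
From M: H=9, J=21 → choose H (9).
From H: J=12 → choose J (12).
NN route Base → Y → F → M → H → J → Base costs 64.
Optimal: Base → M → H → J → F → Y → Base costs 56 (by enumerating all 60 distinct tours).
Excess = 64 − 56 = 8.

The nearest-neighbour route is 8 km longer than optimal.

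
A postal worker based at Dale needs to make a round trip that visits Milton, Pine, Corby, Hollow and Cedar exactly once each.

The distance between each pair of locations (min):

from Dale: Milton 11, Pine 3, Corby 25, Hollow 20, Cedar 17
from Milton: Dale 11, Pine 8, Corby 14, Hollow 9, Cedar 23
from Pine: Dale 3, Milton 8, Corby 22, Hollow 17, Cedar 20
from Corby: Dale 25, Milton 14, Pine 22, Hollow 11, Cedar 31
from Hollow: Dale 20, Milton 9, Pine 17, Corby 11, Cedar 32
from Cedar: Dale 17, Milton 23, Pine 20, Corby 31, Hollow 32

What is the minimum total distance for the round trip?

Dale→Milton→Pine→Corby→Hollow→Cedar→Dale: 11+8+22+11+32+17 = 101
Dale→Milton→Pine→Corby→Cedar→Hollow→Dale: 11+8+22+31+32+20 = 124
Dale→Milton→Pine→Hollow→Corby→Cedar→Dale: 11+8+17+11+31+17 = 95
Dale→Milton→Pine→Hollow→Cedar→Corby→Dale: 11+8+17+32+31+25 = 124
Dale→Milton→Pine→Cedar→Corby→Hollow→Dale: 11+8+20+31+11+20 = 101
Dale→Milton→Pine→Cedar→Hollow→Corby→Dale: 11+8+20+32+11+25 = 107
Dale→Milton→Corby→Pine→Hollow→Cedar→Dale: 11+14+22+17+32+17 = 113
Dale→Milton→Corby→Pine→Cedar→Hollow→Dale: 11+14+22+20+32+20 = 119
Dale→Milton→Corby→Hollow→Pine→Cedar→Dale: 11+14+11+17+20+17 = 90
Dale→Milton→Corby→Hollow→Cedar→Pine→Dale: 11+14+11+32+20+3 = 91
Dale→Milton→Corby→Cedar→Pine→Hollow→Dale: 11+14+31+20+17+20 = 113
Dale→Milton→Corby→Cedar→Hollow→Pine→Dale: 11+14+31+32+17+3 = 108
Dale→Milton→Hollow→Pine→Corby→Cedar→Dale: 11+9+17+22+31+17 = 107
Dale→Milton→Hollow→Pine→Cedar→Corby→Dale: 11+9+17+20+31+25 = 113
… (46 more)
Dale→Pine→Milton→Hollow→Corby→Cedar→Dale: 3+8+9+11+31+17 = 79  ← best
The minimum is 79.
One optimal route: Dale → Pine → Milton → Hollow → Corby → Cedar → Dale (or its reverse).

Shortest round trip = 79 min.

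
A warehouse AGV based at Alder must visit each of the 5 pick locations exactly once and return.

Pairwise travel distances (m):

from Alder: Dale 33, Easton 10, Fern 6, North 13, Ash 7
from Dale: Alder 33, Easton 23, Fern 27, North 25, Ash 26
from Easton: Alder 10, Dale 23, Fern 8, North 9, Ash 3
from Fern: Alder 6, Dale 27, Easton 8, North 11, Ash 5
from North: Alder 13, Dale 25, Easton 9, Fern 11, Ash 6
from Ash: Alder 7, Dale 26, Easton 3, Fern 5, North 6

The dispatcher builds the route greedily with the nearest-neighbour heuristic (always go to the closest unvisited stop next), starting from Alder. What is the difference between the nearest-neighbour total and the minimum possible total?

From Alder: Fern=6, Ash=7, Easton=10, North=13, Dale=33 → choose Fern (6).
From Fern: Ash=5, Easton=8, North=11, Dale=27 → choose Ash (5).
From Ash: Easton=3, North=6, Dale=26 → choose Easton (3).
From Easton: North=9, Dale=23 → choose North (9).
From North: Dale=25 → choose Dale (25).
NN route Alder → Fern → Ash → Easton → North → Dale → Alder costs 81.
Optimal: Alder → Easton → Dale → North → Ash → Fern → Alder costs 75 (by enumerating all 60 distinct tours).
Excess = 81 − 75 = 6.

The nearest-neighbour route is 6 m longer than optimal.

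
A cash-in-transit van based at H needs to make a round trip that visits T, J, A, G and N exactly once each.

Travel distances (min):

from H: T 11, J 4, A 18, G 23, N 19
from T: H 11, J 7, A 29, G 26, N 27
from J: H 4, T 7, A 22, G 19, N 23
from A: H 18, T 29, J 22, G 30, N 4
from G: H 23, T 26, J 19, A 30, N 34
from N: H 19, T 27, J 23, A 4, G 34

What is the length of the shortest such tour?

H→T→J→A→G→N→H: 11+7+22+30+34+19 = 123
H→T→J→A→N→G→H: 11+7+22+4+34+23 = 101
H→T→J→G→A→N→H: 11+7+19+30+4+19 = 90
H→T→J→G→N→A→H: 11+7+19+34+4+18 = 93
H→T→J→N→A→G→H: 11+7+23+4+30+23 = 98
H→T→J→N→G→A→H: 11+7+23+34+30+18 = 123
H→T→A→J→G→N→H: 11+29+22+19+34+19 = 134
H→T→A→J→N→G→H: 11+29+22+23+34+23 = 142
H→T→A→G→J→N→H: 11+29+30+19+23+19 = 131
H→T→A→G→N→J→H: 11+29+30+34+23+4 = 131
H→T→A→N→J→G→H: 11+29+4+23+19+23 = 109
H→T→A→N→G→J→H: 11+29+4+34+19+4 = 101
H→T→G→J→A→N→H: 11+26+19+22+4+19 = 101
H→T→G→J→N→A→H: 11+26+19+23+4+18 = 101
… (46 more)
The minimum is 90.
One optimal route: H → T → J → G → A → N → H (or its reverse).

90 min — the shortest possible round trip.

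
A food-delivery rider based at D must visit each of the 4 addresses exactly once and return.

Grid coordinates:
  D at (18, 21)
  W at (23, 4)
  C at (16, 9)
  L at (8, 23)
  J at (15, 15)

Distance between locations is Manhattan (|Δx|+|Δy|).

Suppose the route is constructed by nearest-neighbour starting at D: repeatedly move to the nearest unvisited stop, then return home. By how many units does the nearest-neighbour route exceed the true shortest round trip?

6 longer than the optimal tour.

D: J=9, L=12, C=14, W=22 ⇒ J
J: C=7, L=15, W=19 ⇒ C
C: W=12, L=22 ⇒ W
W: L=34 ⇒ L
NN route D → J → C → W → L → D costs 74.
Optimal: D → W → C → J → L → D costs 68 (by enumerating all 12 distinct tours).
Excess = 74 − 68 = 6.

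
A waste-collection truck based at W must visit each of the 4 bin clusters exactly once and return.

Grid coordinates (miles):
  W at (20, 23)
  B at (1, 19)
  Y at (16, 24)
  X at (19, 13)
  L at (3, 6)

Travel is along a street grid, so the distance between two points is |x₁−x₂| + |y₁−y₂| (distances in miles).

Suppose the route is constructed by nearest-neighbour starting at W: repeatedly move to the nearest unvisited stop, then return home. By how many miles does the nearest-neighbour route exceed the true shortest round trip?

W: Y=5, X=11, B=23, L=34 ⇒ Y
Y: X=14, B=20, L=31 ⇒ X
X: L=23, B=24 ⇒ L
L: B=15 ⇒ B
NN route W → Y → X → L → B → W costs 80.
Optimal: W → Y → B → L → X → W costs 74 (by enumerating all 12 distinct tours).
Excess = 80 − 74 = 6.

Excess over optimum: 6 miles.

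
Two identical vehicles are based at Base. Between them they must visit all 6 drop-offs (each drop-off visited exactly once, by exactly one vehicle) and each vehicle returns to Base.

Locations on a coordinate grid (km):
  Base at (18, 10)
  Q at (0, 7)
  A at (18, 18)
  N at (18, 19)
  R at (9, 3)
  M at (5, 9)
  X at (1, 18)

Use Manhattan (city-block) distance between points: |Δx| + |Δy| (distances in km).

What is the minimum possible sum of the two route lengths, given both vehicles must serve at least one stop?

Check every non-empty split of the stops between the two vehicles; for each half take its own optimal tour:
  {Q} + {A, N, R, M, X}: 42 + 66 = 108
  {A} + {Q, N, R, M, X}: 16 + 72 = 88
  {Q, A} + {N, R, M, X}: 58 + 66 = 124
  {N} + {Q, A, R, M, X}: 18 + 70 = 88
  {Q, N} + {A, R, M, X}: 60 + 64 = 124
  {A, N} + {Q, R, M, X}: 18 + 68 = 86
  … (31 splits in total)
Best: vehicle 1 Base → A → N → Base = 18; vehicle 2 Base → R → Q → X → M → Base = 68; combined 86.

86 km — the smallest possible combined total.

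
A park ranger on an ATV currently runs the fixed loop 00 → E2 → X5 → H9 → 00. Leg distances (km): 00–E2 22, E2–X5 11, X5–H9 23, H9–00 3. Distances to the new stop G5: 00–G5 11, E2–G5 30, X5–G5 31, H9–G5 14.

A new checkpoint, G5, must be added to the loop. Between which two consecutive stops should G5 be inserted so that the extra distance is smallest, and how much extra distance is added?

+19 km — insert G5 between 00 and E2.

Insertion cost between consecutive stops i–j is d(i,G5) + d(G5,j) − d(i,j):
  between 00 and E2: 11 + 30 − 22 = 19
  between E2 and X5: 30 + 31 − 11 = 50
  between X5 and H9: 31 + 14 − 23 = 22
  between H9 and 00: 14 + 11 − 3 = 22
Cheapest insertion is between 00 and E2, adding 19.
New total = 59 + 19 = 78.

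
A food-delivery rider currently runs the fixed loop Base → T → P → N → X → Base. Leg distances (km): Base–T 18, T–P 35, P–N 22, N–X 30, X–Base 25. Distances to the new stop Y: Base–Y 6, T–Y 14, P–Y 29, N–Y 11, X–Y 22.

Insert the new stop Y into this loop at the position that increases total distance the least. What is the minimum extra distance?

+2 km — insert Y between Base and T.

Insertion cost between consecutive stops i–j is d(i,Y) + d(Y,j) − d(i,j):
  between Base and T: 6 + 14 − 18 = 2
  between T and P: 14 + 29 − 35 = 8
  between P and N: 29 + 11 − 22 = 18
  between N and X: 11 + 22 − 30 = 3
  between X and Base: 22 + 6 − 25 = 3
Cheapest insertion is between Base and T, adding 2.
New total = 130 + 2 = 132.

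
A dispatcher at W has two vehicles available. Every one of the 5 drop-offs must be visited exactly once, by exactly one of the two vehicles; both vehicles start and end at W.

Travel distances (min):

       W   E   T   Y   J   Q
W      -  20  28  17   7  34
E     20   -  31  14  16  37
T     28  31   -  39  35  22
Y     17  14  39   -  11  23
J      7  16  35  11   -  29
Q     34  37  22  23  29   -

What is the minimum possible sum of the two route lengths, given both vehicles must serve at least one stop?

Minimum combined distance: 121 min.

Try each way of splitting the stops between the two vehicles (each non-empty) and, for each split, find the best tour for each vehicle:
  {E} + {T, Y, J, Q}: 40 + 91 = 131
  {T} + {E, Y, J, Q}: 56 + 93 = 149
  {E, T} + {Y, J, Q}: 79 + 75 = 154
  {Y} + {E, T, J, Q}: 34 + 109 = 143
  {E, Y} + {T, J, Q}: 51 + 86 = 137
  {T, Y} + {E, J, Q}: 84 + 93 = 177
  … (15 splits in total)
  {J} + {E, T, Y, Q}: 14 + 107 = 121  ← best
Best: vehicle 1 W → J → W = 14; vehicle 2 W → E → Y → Q → T → W = 107; combined 121.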